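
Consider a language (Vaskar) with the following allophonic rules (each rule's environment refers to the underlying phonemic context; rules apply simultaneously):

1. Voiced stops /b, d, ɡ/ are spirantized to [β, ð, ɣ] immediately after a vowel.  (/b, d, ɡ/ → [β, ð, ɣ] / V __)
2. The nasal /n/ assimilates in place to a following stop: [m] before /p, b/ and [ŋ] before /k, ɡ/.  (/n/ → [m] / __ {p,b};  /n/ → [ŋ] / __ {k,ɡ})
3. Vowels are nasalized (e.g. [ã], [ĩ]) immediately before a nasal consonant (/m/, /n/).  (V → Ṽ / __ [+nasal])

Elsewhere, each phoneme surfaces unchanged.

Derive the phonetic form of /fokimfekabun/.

[fokĩmfekaβũn]

/o/ (between /f/ and /k/) is in the target of rule 3 but the environment (before a nasal consonant) is not met → [o].
/i/ meets the environment for rule 3 (before a nasal consonant) → [ĩ].
/e/ (between /f/ and /k/) fails the environment for rule 3, so it stays [e].
/a/ — between /k/ and /b/; rule 3 does not apply here → [a].
/b/ meets the environment for rule 1 (immediately after a vowel) → [β].
/u/ (between /b/ and /n/): before a nasal consonant, so rule 3 applies → [ũ].
/n/ (word-final) fails the environment for rule 2, so it stays [n].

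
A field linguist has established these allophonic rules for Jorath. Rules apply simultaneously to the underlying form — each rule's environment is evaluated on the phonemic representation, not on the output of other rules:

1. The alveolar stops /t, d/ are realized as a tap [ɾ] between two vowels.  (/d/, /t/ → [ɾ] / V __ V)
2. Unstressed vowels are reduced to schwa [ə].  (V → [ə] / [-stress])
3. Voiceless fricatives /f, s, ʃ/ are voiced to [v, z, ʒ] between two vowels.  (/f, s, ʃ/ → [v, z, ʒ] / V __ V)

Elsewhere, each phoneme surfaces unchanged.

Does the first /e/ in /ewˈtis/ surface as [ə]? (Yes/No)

Yes

Rule 2 applies to /e/ (word-initial: in an unstressed syllable) → [ə].
The actual realization is [ə], which matches [ə].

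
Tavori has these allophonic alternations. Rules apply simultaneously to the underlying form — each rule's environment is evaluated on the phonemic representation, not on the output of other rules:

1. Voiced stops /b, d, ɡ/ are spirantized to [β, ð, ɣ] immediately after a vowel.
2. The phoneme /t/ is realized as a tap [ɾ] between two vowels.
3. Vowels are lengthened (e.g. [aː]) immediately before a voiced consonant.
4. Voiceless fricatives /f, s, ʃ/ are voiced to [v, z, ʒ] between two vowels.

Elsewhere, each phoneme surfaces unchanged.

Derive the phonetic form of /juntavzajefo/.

/j/ — not in any rule's target class → [j].
Rule 3 applies to /u/ (between /j/ and /n/: before a voiced consonant) → [uː].
/n/ stays [n].
/t/ — between /n/ and /a/; rule 2 does not apply here → [t].
/a/ (between /t/ and /v/) occurs before a voiced consonant → [aː] by rule 3.
/v/ stays [v].
/z/ (between /v/ and /a/) is unaffected → [z].
Rule 3 applies to /a/ (between /z/ and /j/: before a voiced consonant) → [aː].
/j/ — not in any rule's target class → [j].
/e/ (between /j/ and /f/) is in the target of rule 3 but the environment (before a voiced consonant) is not met → [e].
Rule 4 applies to /f/ (between /e/ and /o/: between two vowels) → [v].
/o/ (word-final) is in the target of rule 3 but the environment (before a voiced consonant) is not met → [o].

[juːntaːvzaːjevo]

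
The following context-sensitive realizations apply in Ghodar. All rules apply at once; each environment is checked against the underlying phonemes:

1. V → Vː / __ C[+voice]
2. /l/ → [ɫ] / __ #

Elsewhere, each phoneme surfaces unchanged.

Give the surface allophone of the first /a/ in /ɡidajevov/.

Rule 1 applies to /a/ (between /d/ and /j/: before a voiced consonant) → [aː].

[aː]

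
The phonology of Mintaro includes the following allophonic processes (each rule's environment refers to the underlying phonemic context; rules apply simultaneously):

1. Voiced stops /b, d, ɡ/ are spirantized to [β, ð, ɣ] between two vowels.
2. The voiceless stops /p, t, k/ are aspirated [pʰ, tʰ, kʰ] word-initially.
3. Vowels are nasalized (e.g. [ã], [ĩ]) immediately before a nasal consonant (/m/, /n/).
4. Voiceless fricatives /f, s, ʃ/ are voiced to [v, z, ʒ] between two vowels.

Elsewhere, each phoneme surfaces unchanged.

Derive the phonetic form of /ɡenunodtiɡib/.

[ɡẽnũnodtiɣib]

/ɡ/ (word-initial) is in the target of rule 1 but the environment (between two vowels) is not met → [ɡ].
/e/ meets the environment for rule 3 (before a nasal consonant) → [ẽ].
/u/ — between /n/ and /n/, before a nasal consonant — surfaces as [ũ] (rule 3).
/o/ (between /n/ and /d/): rule 3 targets it, but not before a nasal consonant → unchanged [o].
/d/ — between /o/ and /t/; rule 1 does not apply here → [d].
/t/ — between /d/ and /i/; rule 2 does not apply here → [t].
/i/ (between /t/ and /ɡ/) is in the target of rule 3 but the environment (before a nasal consonant) is not met → [i].
Rule 1 applies to /ɡ/ (between /i/ and /i/: between two vowels) → [ɣ].
/i/ (between /ɡ/ and /b/) is in the target of rule 3 but the environment (before a nasal consonant) is not met → [i].
/b/ (word-final): rule 1 targets it, but not between two vowels → unchanged [b].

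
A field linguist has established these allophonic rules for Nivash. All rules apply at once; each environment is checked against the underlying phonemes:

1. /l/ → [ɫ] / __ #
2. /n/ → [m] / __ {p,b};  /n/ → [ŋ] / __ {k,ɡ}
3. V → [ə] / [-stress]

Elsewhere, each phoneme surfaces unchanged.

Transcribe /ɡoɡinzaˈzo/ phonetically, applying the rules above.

/ɡ/ stays [ɡ].
Rule 3 applies to /o/ (between /ɡ/ and /ɡ/: in an unstressed syllable) → [ə].
/ɡ/ (between /o/ and /i/) is unaffected → [ɡ].
/i/ (between /ɡ/ and /n/) occurs in an unstressed syllable → [ə] by rule 3.
/n/ (between /i/ and /z/): rule 2 targets it, but not before a labial or velar stop → unchanged [n].
/z/ (between /n/ and /a/) is unaffected → [z].
/a/ (between /z/ and /z/): in an unstressed syllable, so rule 3 applies → [ə].
/z/ stays [z].
/o/ (word-final) is in the target of rule 3 but the environment (in an unstressed syllable) is not met → [o].

[ɡəɡənzəˈzo]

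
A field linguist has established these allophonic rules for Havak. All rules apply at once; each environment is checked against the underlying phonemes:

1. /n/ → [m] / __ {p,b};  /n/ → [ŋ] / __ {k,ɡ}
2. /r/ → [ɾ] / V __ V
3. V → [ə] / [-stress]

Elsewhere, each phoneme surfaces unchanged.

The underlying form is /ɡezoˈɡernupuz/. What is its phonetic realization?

/ɡ/ (word-initial): no rule targets it → [ɡ].
/e/ — between /ɡ/ and /z/, in an unstressed syllable — surfaces as [ə] (rule 3).
/z/ (between /e/ and /o/): no rule targets it → [z].
/o/ (between /z/ and /ɡ/) occurs in an unstressed syllable → [ə] by rule 3.
/ɡ/ — not in any rule's target class → [ɡ].
/e/ — between /ɡ/ and /r/; rule 3 does not apply here → [e].
/r/ — between /e/ and /n/; rule 2 does not apply here → [r].
/n/ (between /r/ and /u/): rule 1 targets it, but not before a labial or velar stop → unchanged [n].
/u/ — between /n/ and /p/, in an unstressed syllable — surfaces as [ə] (rule 3).
/p/ — not in any rule's target class → [p].
Rule 3 applies to /u/ (between /p/ and /z/: in an unstressed syllable) → [ə].
/z/ stays [z].

[ɡəzəˈɡernəpəz]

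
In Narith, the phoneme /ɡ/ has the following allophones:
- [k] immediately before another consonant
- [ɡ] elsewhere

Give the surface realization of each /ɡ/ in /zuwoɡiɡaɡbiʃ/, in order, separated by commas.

[ɡ], [ɡ], [k]

Occurrence 1 (position 5): no conditioning environment matches → elsewhere allophone [ɡ].
Occurrence 2 (position 7): no conditioning environment matches → elsewhere allophone [ɡ].
Occurrence 3 (position 9): immediately before another consonant → [k].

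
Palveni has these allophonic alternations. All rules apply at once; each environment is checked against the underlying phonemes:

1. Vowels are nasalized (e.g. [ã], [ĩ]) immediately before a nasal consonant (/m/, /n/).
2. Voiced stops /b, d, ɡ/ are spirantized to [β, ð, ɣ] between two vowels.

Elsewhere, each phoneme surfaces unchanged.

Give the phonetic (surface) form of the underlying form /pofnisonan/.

[pofnisõnãn]

/p/ (word-initial): no rule targets it → [p].
/o/ — between /p/ and /f/; rule 1 does not apply here → [o].
/f/ (between /o/ and /n/): no rule targets it → [f].
/n/ (between /f/ and /i/): no rule targets it → [n].
/i/ (between /n/ and /s/): rule 1 targets it, but not before a nasal consonant → unchanged [i].
/s/ (between /i/ and /o/): no rule targets it → [s].
Rule 1 applies to /o/ (between /s/ and /n/: before a nasal consonant) → [õ].
/n/ (between /o/ and /a/) is unaffected → [n].
/a/ — between /n/ and /n/, before a nasal consonant — surfaces as [ã] (rule 1).
/n/ (word-final) is unaffected → [n].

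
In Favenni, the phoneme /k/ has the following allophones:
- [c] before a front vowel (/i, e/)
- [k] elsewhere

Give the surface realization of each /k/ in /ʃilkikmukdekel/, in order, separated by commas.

[c], [k], [k], [c]

Occurrence 1 (position 4): before a front vowel → [c].
Occurrence 2 (position 6): no conditioning environment matches → elsewhere allophone [k].
Occurrence 3 (position 9): no conditioning environment matches → elsewhere allophone [k].
Occurrence 4 (position 12): before a front vowel → [c].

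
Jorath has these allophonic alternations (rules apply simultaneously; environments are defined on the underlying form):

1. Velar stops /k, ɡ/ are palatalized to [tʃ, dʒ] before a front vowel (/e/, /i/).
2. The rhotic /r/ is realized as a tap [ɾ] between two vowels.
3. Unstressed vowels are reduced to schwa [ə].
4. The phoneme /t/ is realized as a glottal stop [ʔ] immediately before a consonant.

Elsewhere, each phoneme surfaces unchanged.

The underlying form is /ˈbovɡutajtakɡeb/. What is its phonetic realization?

/b/ (word-initial) is unaffected → [b].
/o/ (between /b/ and /v/) fails the environment for rule 3, so it stays [o].
/v/ stays [v].
/ɡ/ (between /v/ and /u/) fails the environment for rule 1, so it stays [ɡ].
Rule 3 applies to /u/ (between /ɡ/ and /t/: in an unstressed syllable) → [ə].
/t/ — between /u/ and /a/; rule 4 does not apply here → [t].
/a/ (between /t/ and /j/) occurs in an unstressed syllable → [ə] by rule 3.
/j/ — not in any rule's target class → [j].
/t/ (between /j/ and /a/) is in the target of rule 4 but the environment (immediately before a consonant) is not met → [t].
/a/ (between /t/ and /k/) occurs in an unstressed syllable → [ə] by rule 3.
/k/ (between /a/ and /ɡ/): rule 1 targets it, but not before a front vowel → unchanged [k].
/ɡ/ (between /k/ and /e/): before a front vowel, so rule 1 applies → [dʒ].
/e/ — between /ɡ/ and /b/, in an unstressed syllable — surfaces as [ə] (rule 3).
/b/ (word-final) is unaffected → [b].

[ˈbovɡətəjtəkdʒəb]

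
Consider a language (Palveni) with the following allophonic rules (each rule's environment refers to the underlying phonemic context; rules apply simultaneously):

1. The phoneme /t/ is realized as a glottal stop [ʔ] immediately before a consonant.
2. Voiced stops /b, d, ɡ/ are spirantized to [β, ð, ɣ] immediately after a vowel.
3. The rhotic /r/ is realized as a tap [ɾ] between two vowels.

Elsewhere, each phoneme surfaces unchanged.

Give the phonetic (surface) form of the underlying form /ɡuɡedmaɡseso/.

[ɡuɣeðmaɣseso]

/ɡ/ (word-initial): rule 2 targets it, but not immediately after a vowel → unchanged [ɡ].
/u/ (between /ɡ/ and /ɡ/): no rule targets it → [u].
/ɡ/ (between /u/ and /e/): immediately after a vowel, so rule 2 applies → [ɣ].
/e/ stays [e].
/d/ (between /e/ and /m/): immediately after a vowel, so rule 2 applies → [ð].
/m/ (between /d/ and /a/) is unaffected → [m].
/a/ stays [a].
Rule 2 applies to /ɡ/ (between /a/ and /s/: immediately after a vowel) → [ɣ].
/s/ stays [s].
/e/ — not in any rule's target class → [e].
/s/ (between /e/ and /o/) is unaffected → [s].
/o/ (word-final): no rule targets it → [o].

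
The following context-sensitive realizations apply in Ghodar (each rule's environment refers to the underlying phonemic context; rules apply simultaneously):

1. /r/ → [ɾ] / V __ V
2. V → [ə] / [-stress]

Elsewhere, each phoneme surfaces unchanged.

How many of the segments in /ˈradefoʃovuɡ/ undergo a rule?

Segments that undergo a rule: /e/ → [ə] (rule 2); /o/ → [ə] (rule 2); /o/ → [ə] (rule 2); /u/ → [ə] (rule 2).
All other segments surface unchanged.

4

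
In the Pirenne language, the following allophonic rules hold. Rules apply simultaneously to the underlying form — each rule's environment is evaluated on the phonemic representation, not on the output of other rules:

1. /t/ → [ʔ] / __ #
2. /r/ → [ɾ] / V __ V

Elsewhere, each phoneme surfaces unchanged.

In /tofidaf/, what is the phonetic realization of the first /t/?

[t]

/t/ (word-initial): rule 1 targets it, but not word-finally → unchanged [t].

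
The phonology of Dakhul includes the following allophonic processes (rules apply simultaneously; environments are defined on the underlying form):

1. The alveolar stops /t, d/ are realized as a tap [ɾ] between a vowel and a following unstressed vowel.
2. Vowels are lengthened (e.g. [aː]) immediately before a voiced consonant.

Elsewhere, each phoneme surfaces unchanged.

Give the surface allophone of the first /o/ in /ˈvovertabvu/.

/o/ (between /v/ and /v/): before a voiced consonant, so rule 2 applies → [oː].

[oː]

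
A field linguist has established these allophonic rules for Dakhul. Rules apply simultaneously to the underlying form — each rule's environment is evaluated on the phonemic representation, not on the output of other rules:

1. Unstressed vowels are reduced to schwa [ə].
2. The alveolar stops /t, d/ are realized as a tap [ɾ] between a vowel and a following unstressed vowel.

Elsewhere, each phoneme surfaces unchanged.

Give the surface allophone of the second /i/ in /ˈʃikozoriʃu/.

/i/ (between /r/ and /ʃ/) occurs in an unstressed syllable → [ə] by rule 1.

[ə]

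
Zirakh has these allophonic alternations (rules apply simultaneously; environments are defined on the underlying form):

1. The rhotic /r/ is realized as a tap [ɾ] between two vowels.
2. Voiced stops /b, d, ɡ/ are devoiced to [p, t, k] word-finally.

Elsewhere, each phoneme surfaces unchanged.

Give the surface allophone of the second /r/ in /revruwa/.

[r]

/r/ (between /v/ and /u/) is in the target of rule 1 but the environment (between two vowels) is not met → [r].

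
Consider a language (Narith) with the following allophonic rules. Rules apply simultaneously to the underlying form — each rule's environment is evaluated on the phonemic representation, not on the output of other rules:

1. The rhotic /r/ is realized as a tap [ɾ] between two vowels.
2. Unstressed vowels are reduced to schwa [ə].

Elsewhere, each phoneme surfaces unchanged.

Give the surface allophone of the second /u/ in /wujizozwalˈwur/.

[u]

/u/ (between /w/ and /r/) is in the target of rule 2 but the environment (in an unstressed syllable) is not met → [u].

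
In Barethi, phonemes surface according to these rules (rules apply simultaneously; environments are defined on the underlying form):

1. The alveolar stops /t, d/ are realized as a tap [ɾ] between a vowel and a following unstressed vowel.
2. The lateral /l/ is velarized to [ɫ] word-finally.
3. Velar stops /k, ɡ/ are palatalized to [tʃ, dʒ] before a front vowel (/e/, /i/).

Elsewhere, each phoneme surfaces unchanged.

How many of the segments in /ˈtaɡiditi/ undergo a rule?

3

Segments that undergo a rule: /ɡ/ → [dʒ] (rule 3); /d/ → [ɾ] (rule 1); /t/ → [ɾ] (rule 1).
All other segments surface unchanged.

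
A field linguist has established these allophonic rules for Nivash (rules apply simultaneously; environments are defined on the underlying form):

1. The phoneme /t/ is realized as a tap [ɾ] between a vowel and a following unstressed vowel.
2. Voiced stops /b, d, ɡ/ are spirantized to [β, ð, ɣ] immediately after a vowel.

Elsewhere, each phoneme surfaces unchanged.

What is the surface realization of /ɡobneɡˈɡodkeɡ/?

[ɡoβneɣˈɡoðkeɣ]

/ɡ/ (word-initial) is in the target of rule 2 but the environment (immediately after a vowel) is not met → [ɡ].
/b/ meets the environment for rule 2 (immediately after a vowel) → [β].
/ɡ/ — between /e/ and /ɡ/, immediately after a vowel — surfaces as [ɣ] (rule 2).
/ɡ/ (between /ɡ/ and /o/): rule 2 targets it, but not immediately after a vowel → unchanged [ɡ].
/d/ (between /o/ and /k/): immediately after a vowel, so rule 2 applies → [ð].
/ɡ/ meets the environment for rule 2 (immediately after a vowel) → [ɣ].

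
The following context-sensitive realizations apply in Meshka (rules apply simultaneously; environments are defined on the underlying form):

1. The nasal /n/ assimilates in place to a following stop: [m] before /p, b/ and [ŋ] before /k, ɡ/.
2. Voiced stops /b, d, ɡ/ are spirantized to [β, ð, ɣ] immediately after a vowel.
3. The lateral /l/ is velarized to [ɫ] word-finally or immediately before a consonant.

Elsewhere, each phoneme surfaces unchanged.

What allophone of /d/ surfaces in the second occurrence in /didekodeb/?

[ð]

/d/ (between /i/ and /e/): immediately after a vowel, so rule 2 applies → [ð].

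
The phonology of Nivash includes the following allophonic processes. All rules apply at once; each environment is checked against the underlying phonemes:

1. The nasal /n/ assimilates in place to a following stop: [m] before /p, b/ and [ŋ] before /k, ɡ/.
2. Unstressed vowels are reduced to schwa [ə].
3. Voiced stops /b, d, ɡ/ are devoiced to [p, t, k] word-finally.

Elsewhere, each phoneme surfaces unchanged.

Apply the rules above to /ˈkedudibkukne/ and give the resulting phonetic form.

/k/ stays [k].
/e/ (between /k/ and /d/) is in the target of rule 2 but the environment (in an unstressed syllable) is not met → [e].
/d/ (between /e/ and /u/): rule 3 targets it, but not word-finally → unchanged [d].
Rule 2 applies to /u/ (between /d/ and /d/: in an unstressed syllable) → [ə].
/d/ (between /u/ and /i/) is in the target of rule 3 but the environment (word-finally) is not met → [d].
/i/ (between /d/ and /b/) occurs in an unstressed syllable → [ə] by rule 2.
/b/ (between /i/ and /k/) fails the environment for rule 3, so it stays [b].
/k/ (between /b/ and /u/) is unaffected → [k].
Rule 2 applies to /u/ (between /k/ and /k/: in an unstressed syllable) → [ə].
/k/ (between /u/ and /n/): no rule targets it → [k].
/n/ (between /k/ and /e/) fails the environment for rule 1, so it stays [n].
/e/ (word-final): in an unstressed syllable, so rule 2 applies → [ə].

[ˈkedədəbkəknə]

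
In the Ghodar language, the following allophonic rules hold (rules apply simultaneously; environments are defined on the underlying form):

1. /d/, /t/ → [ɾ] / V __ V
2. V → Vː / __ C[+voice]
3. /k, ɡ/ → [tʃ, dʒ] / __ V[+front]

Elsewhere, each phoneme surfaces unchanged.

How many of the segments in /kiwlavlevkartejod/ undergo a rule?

7

Segments that undergo a rule: /k/ → [tʃ] (rule 3); /i/ → [iː] (rule 2); /a/ → [aː] (rule 2); /e/ → [eː] (rule 2); /a/ → [aː] (rule 2); /e/ → [eː] (rule 2); /o/ → [oː] (rule 2).
All other segments surface unchanged.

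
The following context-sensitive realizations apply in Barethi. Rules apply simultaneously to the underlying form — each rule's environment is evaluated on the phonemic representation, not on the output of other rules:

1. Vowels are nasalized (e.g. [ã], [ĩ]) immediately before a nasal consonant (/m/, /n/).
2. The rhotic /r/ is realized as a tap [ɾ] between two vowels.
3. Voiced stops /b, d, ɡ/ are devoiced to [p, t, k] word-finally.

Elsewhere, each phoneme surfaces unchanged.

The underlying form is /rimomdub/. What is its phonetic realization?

[rĩmõmdup]

/r/ (word-initial) fails the environment for rule 2, so it stays [r].
/i/ (between /r/ and /m/): before a nasal consonant, so rule 1 applies → [ĩ].
/m/ (between /i/ and /o/): no rule targets it → [m].
/o/ meets the environment for rule 1 (before a nasal consonant) → [õ].
/m/ (between /o/ and /d/): no rule targets it → [m].
/d/ (between /m/ and /u/) fails the environment for rule 3, so it stays [d].
/u/ (between /d/ and /b/) is in the target of rule 1 but the environment (before a nasal consonant) is not met → [u].
/b/ — word-final, word-finally — surfaces as [p] (rule 3).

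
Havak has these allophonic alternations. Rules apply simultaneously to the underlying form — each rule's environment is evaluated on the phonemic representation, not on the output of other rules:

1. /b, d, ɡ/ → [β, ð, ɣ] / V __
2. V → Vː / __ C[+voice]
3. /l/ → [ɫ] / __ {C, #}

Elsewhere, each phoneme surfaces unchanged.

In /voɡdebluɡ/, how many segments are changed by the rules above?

Segments that undergo a rule: /o/ → [oː] (rule 2); /ɡ/ → [ɣ] (rule 1); /e/ → [eː] (rule 2); /b/ → [β] (rule 1); /u/ → [uː] (rule 2); /ɡ/ → [ɣ] (rule 1).
All other segments surface unchanged.

6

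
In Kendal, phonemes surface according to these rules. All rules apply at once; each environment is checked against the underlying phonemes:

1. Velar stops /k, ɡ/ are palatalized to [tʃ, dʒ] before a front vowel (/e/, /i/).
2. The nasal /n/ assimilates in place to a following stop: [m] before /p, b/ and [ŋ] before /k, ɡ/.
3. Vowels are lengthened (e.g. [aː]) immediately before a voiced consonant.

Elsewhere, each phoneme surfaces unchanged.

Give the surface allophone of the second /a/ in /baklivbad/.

/a/ meets the environment for rule 3 (before a voiced consonant) → [aː].

[aː]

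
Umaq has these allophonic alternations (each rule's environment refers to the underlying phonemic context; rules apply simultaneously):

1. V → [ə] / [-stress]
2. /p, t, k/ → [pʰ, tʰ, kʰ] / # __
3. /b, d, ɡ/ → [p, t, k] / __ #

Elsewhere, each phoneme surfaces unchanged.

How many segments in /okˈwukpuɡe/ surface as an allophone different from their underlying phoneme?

Segments that undergo a rule: /o/ → [ə] (rule 1); /u/ → [ə] (rule 1); /e/ → [ə] (rule 1).
All other segments surface unchanged.

3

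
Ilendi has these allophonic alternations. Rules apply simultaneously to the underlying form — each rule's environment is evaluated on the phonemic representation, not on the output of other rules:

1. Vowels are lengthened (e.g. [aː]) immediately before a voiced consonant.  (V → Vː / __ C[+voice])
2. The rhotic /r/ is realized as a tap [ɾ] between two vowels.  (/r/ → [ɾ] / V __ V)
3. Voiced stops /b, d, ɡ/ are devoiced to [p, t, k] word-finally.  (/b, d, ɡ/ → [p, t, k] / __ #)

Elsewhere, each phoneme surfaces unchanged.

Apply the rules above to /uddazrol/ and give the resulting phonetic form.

[uːddaːzroːl]

/u/ (word-initial) occurs before a voiced consonant → [uː] by rule 1.
/d/ (between /u/ and /d/) fails the environment for rule 3, so it stays [d].
/d/ (between /d/ and /a/): rule 3 targets it, but not word-finally → unchanged [d].
/a/ (between /d/ and /z/): before a voiced consonant, so rule 1 applies → [aː].
/z/ (between /a/ and /r/): no rule targets it → [z].
/r/ (between /z/ and /o/) is in the target of rule 2 but the environment (between two vowels) is not met → [r].
Rule 1 applies to /o/ (between /r/ and /l/: before a voiced consonant) → [oː].
/l/ (word-final): no rule targets it → [l].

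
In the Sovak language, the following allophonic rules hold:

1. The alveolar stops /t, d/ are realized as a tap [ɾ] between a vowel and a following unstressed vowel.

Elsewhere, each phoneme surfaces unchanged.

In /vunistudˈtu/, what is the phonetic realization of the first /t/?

/t/ (between /s/ and /u/) fails the environment for rule 1, so it stays [t].

[t]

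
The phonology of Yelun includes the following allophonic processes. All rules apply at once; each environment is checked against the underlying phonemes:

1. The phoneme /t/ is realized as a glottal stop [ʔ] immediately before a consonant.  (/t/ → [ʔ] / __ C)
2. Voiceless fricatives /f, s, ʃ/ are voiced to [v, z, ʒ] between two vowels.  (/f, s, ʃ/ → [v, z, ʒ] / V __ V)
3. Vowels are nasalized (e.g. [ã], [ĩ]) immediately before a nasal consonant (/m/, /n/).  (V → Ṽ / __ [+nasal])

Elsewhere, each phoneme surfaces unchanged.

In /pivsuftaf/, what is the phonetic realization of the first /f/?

[f]

/f/ (between /u/ and /t/) is in the target of rule 2 but the environment (between two vowels) is not met → [f].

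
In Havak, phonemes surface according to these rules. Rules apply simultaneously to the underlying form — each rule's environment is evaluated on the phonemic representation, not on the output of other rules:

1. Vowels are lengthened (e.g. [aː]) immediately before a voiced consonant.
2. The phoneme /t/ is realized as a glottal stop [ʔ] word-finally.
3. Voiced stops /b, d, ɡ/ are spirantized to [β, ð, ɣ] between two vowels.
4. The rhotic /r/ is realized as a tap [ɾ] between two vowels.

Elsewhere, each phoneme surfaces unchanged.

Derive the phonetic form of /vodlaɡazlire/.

[voːdlaːɣaːzliːɾe]

/v/ (word-initial): no rule targets it → [v].
/o/ — between /v/ and /d/, before a voiced consonant — surfaces as [oː] (rule 1).
/d/ (between /o/ and /l/) fails the environment for rule 3, so it stays [d].
/l/ — not in any rule's target class → [l].
/a/ meets the environment for rule 1 (before a voiced consonant) → [aː].
/ɡ/ — between /a/ and /a/, between two vowels — surfaces as [ɣ] (rule 3).
/a/ meets the environment for rule 1 (before a voiced consonant) → [aː].
/z/ (between /a/ and /l/) is unaffected → [z].
/l/ (between /z/ and /i/) is unaffected → [l].
/i/ — between /l/ and /r/, before a voiced consonant — surfaces as [iː] (rule 1).
Rule 4 applies to /r/ (between /i/ and /e/: between two vowels) → [ɾ].
/e/ (word-final): rule 1 targets it, but not before a voiced consonant → unchanged [e].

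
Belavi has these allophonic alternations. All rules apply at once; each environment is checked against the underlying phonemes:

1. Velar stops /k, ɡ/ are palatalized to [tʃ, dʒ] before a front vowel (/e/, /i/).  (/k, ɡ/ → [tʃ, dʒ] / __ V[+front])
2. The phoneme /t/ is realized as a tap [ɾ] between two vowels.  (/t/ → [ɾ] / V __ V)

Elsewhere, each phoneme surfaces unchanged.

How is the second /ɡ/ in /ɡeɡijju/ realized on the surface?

[dʒ]

/ɡ/ meets the environment for rule 1 (before a front vowel) → [dʒ].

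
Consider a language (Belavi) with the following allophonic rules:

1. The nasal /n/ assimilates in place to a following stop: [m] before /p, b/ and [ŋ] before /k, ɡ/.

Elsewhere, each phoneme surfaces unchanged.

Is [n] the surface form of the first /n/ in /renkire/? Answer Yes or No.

/n/ — between /e/ and /k/, before a labial or velar stop — surfaces as [ŋ] (rule 1).
The actual realization is [ŋ], not [n].

No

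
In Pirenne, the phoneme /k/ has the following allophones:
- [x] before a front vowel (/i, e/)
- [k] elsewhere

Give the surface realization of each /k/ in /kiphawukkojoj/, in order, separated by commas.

[x], [k], [k]

Occurrence 1 (position 1): before a front vowel (/i, e/) → [x].
Occurrence 2 (position 8): no conditioning environment matches → elsewhere allophone [k].
Occurrence 3 (position 9): no conditioning environment matches → elsewhere allophone [k].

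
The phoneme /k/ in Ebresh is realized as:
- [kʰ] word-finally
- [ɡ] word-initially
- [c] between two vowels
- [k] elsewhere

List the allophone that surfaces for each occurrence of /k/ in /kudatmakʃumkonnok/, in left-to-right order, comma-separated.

[ɡ], [k], [k], [kʰ]

Occurrence 1 (position 1): word-initially → [ɡ].
Occurrence 2 (position 8): no conditioning environment matches → elsewhere allophone [k].
Occurrence 3 (position 12): no conditioning environment matches → elsewhere allophone [k].
Occurrence 4 (position 17): word-finally → [kʰ].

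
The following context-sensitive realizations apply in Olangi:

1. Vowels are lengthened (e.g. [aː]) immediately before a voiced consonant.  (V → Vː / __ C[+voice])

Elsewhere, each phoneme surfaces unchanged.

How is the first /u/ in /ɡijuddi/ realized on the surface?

[uː]

/u/ meets the environment for rule 1 (before a voiced consonant) → [uː].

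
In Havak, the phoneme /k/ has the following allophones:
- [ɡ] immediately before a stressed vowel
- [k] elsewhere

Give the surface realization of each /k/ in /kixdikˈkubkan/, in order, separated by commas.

Occurrence 1 (position 1): no conditioning environment matches → elsewhere allophone [k].
Occurrence 2 (position 6): no conditioning environment matches → elsewhere allophone [k].
Occurrence 3 (position 7): immediately before a stressed vowel → [ɡ].
Occurrence 4 (position 10): no conditioning environment matches → elsewhere allophone [k].

[k], [k], [ɡ], [k]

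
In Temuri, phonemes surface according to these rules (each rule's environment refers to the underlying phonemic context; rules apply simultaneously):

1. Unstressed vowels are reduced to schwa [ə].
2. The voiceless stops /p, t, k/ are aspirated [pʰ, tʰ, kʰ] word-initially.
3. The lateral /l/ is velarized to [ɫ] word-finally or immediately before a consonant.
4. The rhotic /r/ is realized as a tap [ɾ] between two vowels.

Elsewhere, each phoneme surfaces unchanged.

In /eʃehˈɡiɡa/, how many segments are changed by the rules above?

Segments that undergo a rule: /e/ → [ə] (rule 1); /e/ → [ə] (rule 1); /a/ → [ə] (rule 1).
All other segments surface unchanged.

3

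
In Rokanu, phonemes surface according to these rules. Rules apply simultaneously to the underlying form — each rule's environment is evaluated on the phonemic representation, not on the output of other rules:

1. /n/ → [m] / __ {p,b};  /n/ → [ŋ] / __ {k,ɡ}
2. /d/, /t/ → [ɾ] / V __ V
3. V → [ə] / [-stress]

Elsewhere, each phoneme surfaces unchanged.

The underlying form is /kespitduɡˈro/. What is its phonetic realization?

/k/ (word-initial): no rule targets it → [k].
/e/ — between /k/ and /s/, in an unstressed syllable — surfaces as [ə] (rule 3).
/s/ (between /e/ and /p/) is unaffected → [s].
/p/ (between /s/ and /i/) is unaffected → [p].
/i/ (between /p/ and /t/) occurs in an unstressed syllable → [ə] by rule 3.
/t/ (between /i/ and /d/): rule 2 targets it, but not between two vowels → unchanged [t].
/d/ — between /t/ and /u/; rule 2 does not apply here → [d].
/u/ (between /d/ and /ɡ/) occurs in an unstressed syllable → [ə] by rule 3.
/ɡ/ (between /u/ and /r/) is unaffected → [ɡ].
/r/ (between /ɡ/ and /o/) is unaffected → [r].
/o/ — word-final; rule 3 does not apply here → [o].

[kəspətdəɡˈro]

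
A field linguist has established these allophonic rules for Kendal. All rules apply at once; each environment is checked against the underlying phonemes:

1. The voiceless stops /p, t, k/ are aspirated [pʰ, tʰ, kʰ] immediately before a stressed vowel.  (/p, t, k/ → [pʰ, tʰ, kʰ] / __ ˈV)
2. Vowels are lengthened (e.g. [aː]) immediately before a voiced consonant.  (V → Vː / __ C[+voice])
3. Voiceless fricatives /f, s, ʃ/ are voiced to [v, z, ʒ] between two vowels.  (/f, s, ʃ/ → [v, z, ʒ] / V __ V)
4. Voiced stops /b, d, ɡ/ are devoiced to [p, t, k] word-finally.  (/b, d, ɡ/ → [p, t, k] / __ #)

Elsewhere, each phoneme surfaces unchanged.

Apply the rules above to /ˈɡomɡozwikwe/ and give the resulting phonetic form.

[ˈɡoːmɡoːzwikwe]

/ɡ/ — word-initial; rule 4 does not apply here → [ɡ].
/o/ — between /ɡ/ and /m/, before a voiced consonant — surfaces as [oː] (rule 2).
/m/ (between /o/ and /ɡ/): no rule targets it → [m].
/ɡ/ (between /m/ and /o/) is in the target of rule 4 but the environment (word-finally) is not met → [ɡ].
/o/ (between /ɡ/ and /z/) occurs before a voiced consonant → [oː] by rule 2.
/z/ — not in any rule's target class → [z].
/w/ — not in any rule's target class → [w].
/i/ (between /w/ and /k/) is in the target of rule 2 but the environment (before a voiced consonant) is not met → [i].
/k/ — between /i/ and /w/; rule 1 does not apply here → [k].
/w/ stays [w].
/e/ — word-final; rule 2 does not apply here → [e].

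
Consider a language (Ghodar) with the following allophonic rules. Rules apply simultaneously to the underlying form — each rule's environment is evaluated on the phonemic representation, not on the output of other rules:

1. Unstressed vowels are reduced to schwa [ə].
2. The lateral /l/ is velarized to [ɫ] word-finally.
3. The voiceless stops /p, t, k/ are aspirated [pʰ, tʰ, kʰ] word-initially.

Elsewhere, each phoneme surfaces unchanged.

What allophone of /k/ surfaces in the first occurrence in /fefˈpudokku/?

[k]

/k/ (between /o/ and /k/) fails the environment for rule 3, so it stays [k].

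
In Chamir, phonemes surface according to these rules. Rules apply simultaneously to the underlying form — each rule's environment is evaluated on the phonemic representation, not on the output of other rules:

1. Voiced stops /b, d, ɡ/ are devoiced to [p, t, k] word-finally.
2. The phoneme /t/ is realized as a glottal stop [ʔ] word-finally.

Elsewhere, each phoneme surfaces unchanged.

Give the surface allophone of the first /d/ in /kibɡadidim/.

[d]

/d/ (between /a/ and /i/) fails the environment for rule 1, so it stays [d].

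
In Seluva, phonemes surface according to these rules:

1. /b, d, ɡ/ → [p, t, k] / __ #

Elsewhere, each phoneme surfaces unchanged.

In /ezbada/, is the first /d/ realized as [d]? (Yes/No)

/d/ (between /a/ and /a/) fails the environment for rule 1, so it stays [d].
The actual realization is [d], which matches [d].

Yes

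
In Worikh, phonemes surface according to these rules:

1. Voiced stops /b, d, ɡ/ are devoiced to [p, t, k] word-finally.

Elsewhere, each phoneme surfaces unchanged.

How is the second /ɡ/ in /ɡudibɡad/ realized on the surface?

/ɡ/ — between /b/ and /a/; rule 1 does not apply here → [ɡ].

[ɡ]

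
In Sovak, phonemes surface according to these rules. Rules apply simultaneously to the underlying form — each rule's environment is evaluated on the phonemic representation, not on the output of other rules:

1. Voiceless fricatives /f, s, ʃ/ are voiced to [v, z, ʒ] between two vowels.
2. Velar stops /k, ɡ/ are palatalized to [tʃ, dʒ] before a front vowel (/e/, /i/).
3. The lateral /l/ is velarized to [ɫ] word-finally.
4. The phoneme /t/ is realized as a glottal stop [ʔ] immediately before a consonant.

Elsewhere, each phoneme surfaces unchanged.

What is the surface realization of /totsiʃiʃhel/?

[toʔsiʒiʃheɫ]

/t/ (word-initial) fails the environment for rule 4, so it stays [t].
/o/ — not in any rule's target class → [o].
/t/ (between /o/ and /s/) occurs immediately before a consonant → [ʔ] by rule 4.
/s/ (between /t/ and /i/) is in the target of rule 1 but the environment (between two vowels) is not met → [s].
/i/ (between /s/ and /ʃ/): no rule targets it → [i].
/ʃ/ (between /i/ and /i/): between two vowels, so rule 1 applies → [ʒ].
/i/ stays [i].
/ʃ/ — between /i/ and /h/; rule 1 does not apply here → [ʃ].
/h/ — not in any rule's target class → [h].
/e/ — not in any rule's target class → [e].
/l/ (word-final): word-finally, so rule 3 applies → [ɫ].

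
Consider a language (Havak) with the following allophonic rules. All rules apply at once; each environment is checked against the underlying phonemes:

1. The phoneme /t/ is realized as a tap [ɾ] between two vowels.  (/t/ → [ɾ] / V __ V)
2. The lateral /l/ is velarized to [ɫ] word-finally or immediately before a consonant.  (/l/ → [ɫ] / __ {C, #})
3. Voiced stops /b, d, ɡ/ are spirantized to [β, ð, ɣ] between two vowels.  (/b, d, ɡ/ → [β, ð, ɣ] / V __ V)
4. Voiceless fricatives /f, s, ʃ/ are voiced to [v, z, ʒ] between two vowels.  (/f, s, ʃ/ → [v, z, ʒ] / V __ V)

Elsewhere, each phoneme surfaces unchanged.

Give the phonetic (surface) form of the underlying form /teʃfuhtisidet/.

/t/ (word-initial) fails the environment for rule 1, so it stays [t].
/e/ — not in any rule's target class → [e].
/ʃ/ — between /e/ and /f/; rule 4 does not apply here → [ʃ].
/f/ (between /ʃ/ and /u/) is in the target of rule 4 but the environment (between two vowels) is not met → [f].
/u/ (between /f/ and /h/) is unaffected → [u].
/h/ (between /u/ and /t/): no rule targets it → [h].
/t/ (between /h/ and /i/) is in the target of rule 1 but the environment (between two vowels) is not met → [t].
/i/ stays [i].
Rule 4 applies to /s/ (between /i/ and /i/: between two vowels) → [z].
/i/ stays [i].
Rule 3 applies to /d/ (between /i/ and /e/: between two vowels) → [ð].
/e/ stays [e].
/t/ — word-final; rule 1 does not apply here → [t].

[teʃfuhtiziðet]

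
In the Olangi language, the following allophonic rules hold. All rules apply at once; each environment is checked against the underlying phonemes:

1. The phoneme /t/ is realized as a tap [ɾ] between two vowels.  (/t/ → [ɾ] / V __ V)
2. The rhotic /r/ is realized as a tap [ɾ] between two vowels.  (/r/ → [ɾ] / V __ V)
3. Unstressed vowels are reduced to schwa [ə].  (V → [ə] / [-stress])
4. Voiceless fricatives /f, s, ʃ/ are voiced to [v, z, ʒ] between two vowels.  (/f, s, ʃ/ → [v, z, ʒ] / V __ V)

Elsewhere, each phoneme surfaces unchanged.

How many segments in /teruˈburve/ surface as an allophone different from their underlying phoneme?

Segments that undergo a rule: /e/ → [ə] (rule 3); /r/ → [ɾ] (rule 2); /u/ → [ə] (rule 3); /e/ → [ə] (rule 3).
All other segments surface unchanged.

4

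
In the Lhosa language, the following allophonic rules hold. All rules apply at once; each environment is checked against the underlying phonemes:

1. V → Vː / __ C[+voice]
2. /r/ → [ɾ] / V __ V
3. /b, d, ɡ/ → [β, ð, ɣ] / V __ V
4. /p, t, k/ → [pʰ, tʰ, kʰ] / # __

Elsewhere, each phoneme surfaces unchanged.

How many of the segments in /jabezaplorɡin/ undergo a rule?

Segments that undergo a rule: /a/ → [aː] (rule 1); /b/ → [β] (rule 3); /e/ → [eː] (rule 1); /o/ → [oː] (rule 1); /i/ → [iː] (rule 1).
All other segments surface unchanged.

5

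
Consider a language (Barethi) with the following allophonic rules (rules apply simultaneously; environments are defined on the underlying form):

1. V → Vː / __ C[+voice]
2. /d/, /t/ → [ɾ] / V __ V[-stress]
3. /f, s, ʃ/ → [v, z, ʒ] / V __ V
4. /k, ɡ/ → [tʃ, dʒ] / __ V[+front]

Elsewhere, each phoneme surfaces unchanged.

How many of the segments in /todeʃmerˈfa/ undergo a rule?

3

Segments that undergo a rule: /o/ → [oː] (rule 1); /d/ → [ɾ] (rule 2); /e/ → [eː] (rule 1).
All other segments surface unchanged.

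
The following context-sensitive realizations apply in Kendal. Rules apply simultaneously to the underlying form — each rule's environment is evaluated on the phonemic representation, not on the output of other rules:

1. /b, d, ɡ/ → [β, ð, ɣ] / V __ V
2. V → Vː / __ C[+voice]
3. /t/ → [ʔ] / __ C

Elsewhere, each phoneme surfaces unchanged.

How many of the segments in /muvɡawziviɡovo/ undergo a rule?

6

Segments that undergo a rule: /u/ → [uː] (rule 2); /a/ → [aː] (rule 2); /i/ → [iː] (rule 2); /i/ → [iː] (rule 2); /ɡ/ → [ɣ] (rule 1); /o/ → [oː] (rule 2).
All other segments surface unchanged.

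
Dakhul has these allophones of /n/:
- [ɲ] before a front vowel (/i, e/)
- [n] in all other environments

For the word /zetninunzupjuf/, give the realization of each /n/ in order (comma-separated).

[ɲ], [n], [n]

Occurrence 1 (position 4): before a front vowel (/i, e/) → [ɲ].
Occurrence 2 (position 6): no conditioning environment matches → elsewhere allophone [n].
Occurrence 3 (position 8): no conditioning environment matches → elsewhere allophone [n].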